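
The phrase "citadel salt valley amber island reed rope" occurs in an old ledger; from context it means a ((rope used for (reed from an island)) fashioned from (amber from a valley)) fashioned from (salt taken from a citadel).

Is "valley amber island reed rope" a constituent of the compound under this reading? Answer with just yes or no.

yes

The paraphrase groups the words so that "valley amber island reed rope" is one unit: it corresponds to a single parenthesized sub-phrase.
The full structure is [[citadel salt] [[valley amber] [[island reed] rope]]], in which [valley amber island reed rope] is a constituent.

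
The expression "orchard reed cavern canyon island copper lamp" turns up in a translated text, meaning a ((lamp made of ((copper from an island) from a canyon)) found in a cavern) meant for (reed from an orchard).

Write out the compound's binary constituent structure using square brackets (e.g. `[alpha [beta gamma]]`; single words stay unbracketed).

The outermost head in the paraphrase is "lamp" (specifically "cavern canyon island copper lamp"), modified by "orchard reed".
"orchard reed" → head "reed", modifier "orchard".
"cavern canyon island copper lamp" → head "lamp" (specifically "canyon island copper lamp"), modifier "cavern".
"canyon island copper lamp" → head "lamp", modifier "canyon island copper".
"canyon island copper" → head "copper" (specifically "island copper"), modifier "canyon".
"island copper" → head "copper", modifier "island".
So the structure is [[orchard reed] [cavern [[canyon [island copper]] lamp]]].

[[orchard reed] [cavern [[canyon [island copper]] lamp]]]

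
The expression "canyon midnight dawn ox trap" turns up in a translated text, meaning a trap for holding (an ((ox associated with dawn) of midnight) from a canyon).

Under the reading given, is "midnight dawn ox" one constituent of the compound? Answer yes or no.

The paraphrase groups the words so that "midnight dawn ox" is one unit: it corresponds to a single parenthesized sub-phrase.
The full structure is [[canyon [midnight [dawn ox]]] trap], in which [midnight dawn ox] is a constituent.

yes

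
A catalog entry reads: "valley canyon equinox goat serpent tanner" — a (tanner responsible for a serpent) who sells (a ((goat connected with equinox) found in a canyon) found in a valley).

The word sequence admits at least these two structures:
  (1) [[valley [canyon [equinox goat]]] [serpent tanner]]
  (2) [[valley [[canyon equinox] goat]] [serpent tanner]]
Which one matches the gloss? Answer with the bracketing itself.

The paraphrase's head is the "tanner" part ("serpent tanner"); its modifier is "valley canyon equinox goat".
That top-level split, carried through the inner groups, gives [[valley [canyon [equinox goat]]] [serpent tanner]].

[[valley [canyon [equinox goat]]] [serpent tanner]]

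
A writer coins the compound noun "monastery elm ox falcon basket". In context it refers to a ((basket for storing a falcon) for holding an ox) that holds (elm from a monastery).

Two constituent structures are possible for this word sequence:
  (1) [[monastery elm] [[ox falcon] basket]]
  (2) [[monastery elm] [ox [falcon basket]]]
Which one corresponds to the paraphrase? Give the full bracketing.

[[monastery elm] [ox [falcon basket]]]

The paraphrase's head is the "basket" part ("ox falcon basket"); its modifier is "monastery elm".
That top-level split, carried through the inner groups, gives [[monastery elm] [ox [falcon basket]]].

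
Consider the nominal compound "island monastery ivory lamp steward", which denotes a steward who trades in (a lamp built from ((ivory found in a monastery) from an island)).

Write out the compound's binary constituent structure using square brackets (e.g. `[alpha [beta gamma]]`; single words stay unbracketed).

[[[island [monastery ivory]] lamp] steward]

Overall it is a kind of steward; the modifier is "island monastery ivory lamp".
"island monastery ivory lamp" → head "lamp", modifier "island monastery ivory".
"island monastery ivory" → head "ivory" (specifically "monastery ivory"), modifier "island".
"monastery ivory" → head "ivory", modifier "monastery".
Putting it together: [[[island [monastery ivory]] lamp] steward].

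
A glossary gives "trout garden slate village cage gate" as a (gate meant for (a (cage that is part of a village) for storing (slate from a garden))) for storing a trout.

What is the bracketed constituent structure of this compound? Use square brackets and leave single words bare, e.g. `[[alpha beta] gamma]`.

Whole compound: head "gate" (specifically "garden slate village cage gate"), modifier "trout".
Inside "garden slate village cage gate": head "gate", modifier "garden slate village cage".
Inside "garden slate village cage": head "cage" (specifically "village cage"), modifier "garden slate".
Inside "garden slate": head "slate", modifier "garden".
Inside "village cage": head "cage", modifier "village".
Putting it together: [trout [[[garden slate] [village cage]] gate]].

[trout [[[garden slate] [village cage]] gate]]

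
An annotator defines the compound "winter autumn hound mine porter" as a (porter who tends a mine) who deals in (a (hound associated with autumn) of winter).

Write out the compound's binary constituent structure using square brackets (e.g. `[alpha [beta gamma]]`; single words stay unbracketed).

[[winter [autumn hound]] [mine porter]]

Whole compound: head "porter" (specifically "mine porter"), modifier "winter autumn hound".
Within "winter autumn hound", the head is "hound" (specifically "autumn hound") and the modifier is "winter".
Within "autumn hound", the head is "hound" and the modifier is "autumn".
Within "mine porter", the head is "porter" and the modifier is "mine".
So the structure is [[winter [autumn hound]] [mine porter]].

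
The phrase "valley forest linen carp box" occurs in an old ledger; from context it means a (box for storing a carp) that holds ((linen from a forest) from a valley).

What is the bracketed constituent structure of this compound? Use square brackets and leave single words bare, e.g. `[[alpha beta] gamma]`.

Whole compound: head "box" (specifically "carp box"), modifier "valley forest linen".
Within "valley forest linen", the head is "linen" (specifically "forest linen") and the modifier is "valley".
Within "forest linen", the head is "linen" and the modifier is "forest".
Within "carp box", the head is "box" and the modifier is "carp".
So the structure is [[valley [forest linen]] [carp box]].

[[valley [forest linen]] [carp box]]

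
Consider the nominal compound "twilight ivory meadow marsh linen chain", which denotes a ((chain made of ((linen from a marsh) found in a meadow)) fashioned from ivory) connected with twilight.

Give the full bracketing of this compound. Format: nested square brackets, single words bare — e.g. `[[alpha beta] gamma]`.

[twilight [ivory [[meadow [marsh linen]] chain]]]

Whole compound: head "chain" (specifically "ivory meadow marsh linen chain"), modifier "twilight".
Within "ivory meadow marsh linen chain", the head is "chain" (specifically "meadow marsh linen chain") and the modifier is "ivory".
Within "meadow marsh linen chain", the head is "chain" and the modifier is "meadow marsh linen".
Within "meadow marsh linen", the head is "linen" (specifically "marsh linen") and the modifier is "meadow".
Within "marsh linen", the head is "linen" and the modifier is "marsh".
So the structure is [twilight [ivory [[meadow [marsh linen]] chain]]].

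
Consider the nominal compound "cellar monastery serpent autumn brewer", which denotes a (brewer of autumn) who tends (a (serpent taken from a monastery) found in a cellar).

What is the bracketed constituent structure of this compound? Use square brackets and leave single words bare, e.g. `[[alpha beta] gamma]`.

[[cellar [monastery serpent]] [autumn brewer]]

The outermost head in the paraphrase is "brewer" (specifically "autumn brewer"), modified by "cellar monastery serpent".
Within "cellar monastery serpent", the head is "serpent" (specifically "monastery serpent") and the modifier is "cellar".
Within "monastery serpent", the head is "serpent" and the modifier is "monastery".
Within "autumn brewer", the head is "brewer" and the modifier is "autumn".
Assembled: [[cellar [monastery serpent]] [autumn brewer]].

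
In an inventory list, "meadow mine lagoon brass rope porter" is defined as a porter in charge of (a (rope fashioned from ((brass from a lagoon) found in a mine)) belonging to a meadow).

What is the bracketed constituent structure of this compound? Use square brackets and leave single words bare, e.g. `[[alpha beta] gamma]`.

At the top level: head "porter"; modifier "meadow mine lagoon brass rope".
Within "meadow mine lagoon brass rope", the head is "rope" (specifically "mine lagoon brass rope") and the modifier is "meadow".
Within "mine lagoon brass rope", the head is "rope" and the modifier is "mine lagoon brass".
Within "mine lagoon brass", the head is "brass" (specifically "lagoon brass") and the modifier is "mine".
Within "lagoon brass", the head is "brass" and the modifier is "lagoon".
So the structure is [[meadow [[mine [lagoon brass]] rope]] porter].

[[meadow [[mine [lagoon brass]] rope]] porter]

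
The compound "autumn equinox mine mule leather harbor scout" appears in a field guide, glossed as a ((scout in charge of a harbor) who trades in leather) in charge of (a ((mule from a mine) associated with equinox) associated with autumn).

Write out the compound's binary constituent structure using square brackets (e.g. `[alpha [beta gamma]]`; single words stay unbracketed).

Overall it is a kind of scout (specifically "leather harbor scout"); the modifier is "autumn equinox mine mule".
Inside "autumn equinox mine mule": head "mule" (specifically "equinox mine mule"), modifier "autumn".
Inside "equinox mine mule": head "mule" (specifically "mine mule"), modifier "equinox".
Inside "mine mule": head "mule", modifier "mine".
Inside "leather harbor scout": head "scout" (specifically "harbor scout"), modifier "leather".
Inside "harbor scout": head "scout", modifier "harbor".
So the structure is [[autumn [equinox [mine mule]]] [leather [harbor scout]]].

[[autumn [equinox [mine mule]]] [leather [harbor scout]]]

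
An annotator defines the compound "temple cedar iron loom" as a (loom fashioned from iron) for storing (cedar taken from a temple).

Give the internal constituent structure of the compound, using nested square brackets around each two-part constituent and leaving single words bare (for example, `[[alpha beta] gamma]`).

The outermost head in the paraphrase is "loom" (specifically "iron loom"), modified by "temple cedar".
"temple cedar" → head "cedar", modifier "temple".
"iron loom" → head "loom", modifier "iron".
Assembled: [[temple cedar] [iron loom]].

[[temple cedar] [iron loom]]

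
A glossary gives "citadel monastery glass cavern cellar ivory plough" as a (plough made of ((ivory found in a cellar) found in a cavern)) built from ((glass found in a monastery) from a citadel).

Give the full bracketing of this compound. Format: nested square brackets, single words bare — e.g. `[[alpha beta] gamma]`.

Whole compound: head "plough" (specifically "cavern cellar ivory plough"), modifier "citadel monastery glass".
Within "citadel monastery glass", the head is "glass" (specifically "monastery glass") and the modifier is "citadel".
Within "monastery glass", the head is "glass" and the modifier is "monastery".
Within "cavern cellar ivory plough", the head is "plough" and the modifier is "cavern cellar ivory".
Within "cavern cellar ivory", the head is "ivory" (specifically "cellar ivory") and the modifier is "cavern".
Within "cellar ivory", the head is "ivory" and the modifier is "cellar".
So the structure is [[citadel [monastery glass]] [[cavern [cellar ivory]] plough]].

[[citadel [monastery glass]] [[cavern [cellar ivory]] plough]]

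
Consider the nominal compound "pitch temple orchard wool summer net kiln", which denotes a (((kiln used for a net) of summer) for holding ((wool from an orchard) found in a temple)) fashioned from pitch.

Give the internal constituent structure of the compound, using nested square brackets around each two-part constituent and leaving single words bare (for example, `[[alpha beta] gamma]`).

[pitch [[temple [orchard wool]] [summer [net kiln]]]]

The outermost head in the paraphrase is "kiln" (specifically "temple orchard wool summer net kiln"), modified by "pitch".
Inside "temple orchard wool summer net kiln": head "kiln" (specifically "summer net kiln"), modifier "temple orchard wool".
Inside "temple orchard wool": head "wool" (specifically "orchard wool"), modifier "temple".
Inside "orchard wool": head "wool", modifier "orchard".
Inside "summer net kiln": head "kiln" (specifically "net kiln"), modifier "summer".
Inside "net kiln": head "kiln", modifier "net".
Putting it together: [pitch [[temple [orchard wool]] [summer [net kiln]]]].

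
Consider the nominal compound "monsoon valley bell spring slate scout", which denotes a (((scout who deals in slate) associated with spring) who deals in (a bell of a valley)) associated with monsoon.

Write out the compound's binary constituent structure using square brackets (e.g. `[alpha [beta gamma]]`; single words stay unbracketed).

The outermost head in the paraphrase is "scout" (specifically "valley bell spring slate scout"), modified by "monsoon".
Within "valley bell spring slate scout", the head is "scout" (specifically "spring slate scout") and the modifier is "valley bell".
Within "valley bell", the head is "bell" and the modifier is "valley".
Within "spring slate scout", the head is "scout" (specifically "slate scout") and the modifier is "spring".
Within "slate scout", the head is "scout" and the modifier is "slate".
So the structure is [monsoon [[valley bell] [spring [slate scout]]]].

[monsoon [[valley bell] [spring [slate scout]]]]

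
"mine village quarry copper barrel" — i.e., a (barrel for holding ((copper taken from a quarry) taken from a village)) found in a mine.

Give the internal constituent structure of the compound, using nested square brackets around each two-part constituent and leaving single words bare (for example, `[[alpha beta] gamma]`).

[mine [[village [quarry copper]] barrel]]

Overall it is a kind of barrel (specifically "village quarry copper barrel"); the modifier is "mine".
"village quarry copper barrel" → head "barrel", modifier "village quarry copper".
"village quarry copper" → head "copper" (specifically "quarry copper"), modifier "village".
"quarry copper" → head "copper", modifier "quarry".
Putting it together: [mine [[village [quarry copper]] barrel]].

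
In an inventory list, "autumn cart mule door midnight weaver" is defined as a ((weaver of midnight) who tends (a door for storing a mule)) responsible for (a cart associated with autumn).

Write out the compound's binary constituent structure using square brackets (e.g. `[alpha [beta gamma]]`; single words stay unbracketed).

Whole compound: head "weaver" (specifically "mule door midnight weaver"), modifier "autumn cart".
"autumn cart" → head "cart", modifier "autumn".
"mule door midnight weaver" → head "weaver" (specifically "midnight weaver"), modifier "mule door".
"mule door" → head "door", modifier "mule".
"midnight weaver" → head "weaver", modifier "midnight".
Assembled: [[autumn cart] [[mule door] [midnight weaver]]].

[[autumn cart] [[mule door] [midnight weaver]]]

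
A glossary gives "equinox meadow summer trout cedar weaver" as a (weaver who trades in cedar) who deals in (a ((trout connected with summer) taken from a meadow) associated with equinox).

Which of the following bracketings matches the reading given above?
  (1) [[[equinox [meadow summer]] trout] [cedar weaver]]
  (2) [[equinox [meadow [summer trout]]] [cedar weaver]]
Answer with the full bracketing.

The paraphrase's head is the "weaver" part ("cedar weaver"); its modifier is "equinox meadow summer trout".
That top-level split, carried through the inner groups, gives [[equinox [meadow [summer trout]]] [cedar weaver]].

[[equinox [meadow [summer trout]]] [cedar weaver]]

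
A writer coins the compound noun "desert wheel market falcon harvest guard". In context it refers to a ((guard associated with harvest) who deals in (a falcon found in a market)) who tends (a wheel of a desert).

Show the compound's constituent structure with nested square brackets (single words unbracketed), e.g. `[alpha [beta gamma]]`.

The outermost head in the paraphrase is "guard" (specifically "market falcon harvest guard"), modified by "desert wheel".
"desert wheel" → head "wheel", modifier "desert".
"market falcon harvest guard" → head "guard" (specifically "harvest guard"), modifier "market falcon".
"market falcon" → head "falcon", modifier "market".
"harvest guard" → head "guard", modifier "harvest".
Assembled: [[desert wheel] [[market falcon] [harvest guard]]].

[[desert wheel] [[market falcon] [harvest guard]]]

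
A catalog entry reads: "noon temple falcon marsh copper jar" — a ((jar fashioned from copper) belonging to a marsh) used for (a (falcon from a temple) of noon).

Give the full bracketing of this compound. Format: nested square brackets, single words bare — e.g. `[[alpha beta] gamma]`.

At the top level: head "jar" (specifically "marsh copper jar"); modifier "noon temple falcon".
"noon temple falcon" → head "falcon" (specifically "temple falcon"), modifier "noon".
"temple falcon" → head "falcon", modifier "temple".
"marsh copper jar" → head "jar" (specifically "copper jar"), modifier "marsh".
"copper jar" → head "jar", modifier "copper".
Putting it together: [[noon [temple falcon]] [marsh [copper jar]]].

[[noon [temple falcon]] [marsh [copper jar]]]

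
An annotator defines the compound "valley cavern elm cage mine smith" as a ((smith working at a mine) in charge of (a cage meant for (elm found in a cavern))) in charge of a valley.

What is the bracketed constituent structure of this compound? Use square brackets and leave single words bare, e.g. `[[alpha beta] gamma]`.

At the top level: head "smith" (specifically "cavern elm cage mine smith"); modifier "valley".
"cavern elm cage mine smith" → head "smith" (specifically "mine smith"), modifier "cavern elm cage".
"cavern elm cage" → head "cage", modifier "cavern elm".
"cavern elm" → head "elm", modifier "cavern".
"mine smith" → head "smith", modifier "mine".
So the structure is [valley [[[cavern elm] cage] [mine smith]]].

[valley [[[cavern elm] cage] [mine smith]]]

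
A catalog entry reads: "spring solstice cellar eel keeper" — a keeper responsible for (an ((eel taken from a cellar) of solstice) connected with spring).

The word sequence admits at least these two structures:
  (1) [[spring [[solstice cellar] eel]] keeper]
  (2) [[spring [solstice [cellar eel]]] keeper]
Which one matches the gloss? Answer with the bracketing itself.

The paraphrase's head is the "keeper" part ("keeper"); its modifier is "spring solstice cellar eel".
That top-level split, carried through the inner groups, gives [[spring [solstice [cellar eel]]] keeper].

[[spring [solstice [cellar eel]]] keeper]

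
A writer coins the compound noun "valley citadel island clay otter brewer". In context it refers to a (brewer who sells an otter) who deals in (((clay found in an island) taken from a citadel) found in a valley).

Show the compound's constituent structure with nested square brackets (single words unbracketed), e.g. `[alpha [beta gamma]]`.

The outermost head in the paraphrase is "brewer" (specifically "otter brewer"), modified by "valley citadel island clay".
"valley citadel island clay" → head "clay" (specifically "citadel island clay"), modifier "valley".
"citadel island clay" → head "clay" (specifically "island clay"), modifier "citadel".
"island clay" → head "clay", modifier "island".
"otter brewer" → head "brewer", modifier "otter".
Assembled: [[valley [citadel [island clay]]] [otter brewer]].

[[valley [citadel [island clay]]] [otter brewer]]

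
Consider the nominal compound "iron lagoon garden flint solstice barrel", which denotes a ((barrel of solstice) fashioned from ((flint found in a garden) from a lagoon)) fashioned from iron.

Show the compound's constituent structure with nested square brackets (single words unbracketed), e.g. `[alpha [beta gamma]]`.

[iron [[lagoon [garden flint]] [solstice barrel]]]

Whole compound: head "barrel" (specifically "lagoon garden flint solstice barrel"), modifier "iron".
"lagoon garden flint solstice barrel" → head "barrel" (specifically "solstice barrel"), modifier "lagoon garden flint".
"lagoon garden flint" → head "flint" (specifically "garden flint"), modifier "lagoon".
"garden flint" → head "flint", modifier "garden".
"solstice barrel" → head "barrel", modifier "solstice".
Assembled: [iron [[lagoon [garden flint]] [solstice barrel]]].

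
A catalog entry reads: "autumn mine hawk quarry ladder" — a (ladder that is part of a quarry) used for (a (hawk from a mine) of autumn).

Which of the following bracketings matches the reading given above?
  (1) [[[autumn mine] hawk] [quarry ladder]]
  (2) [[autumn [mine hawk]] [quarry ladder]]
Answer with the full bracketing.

The paraphrase's head is the "ladder" part ("quarry ladder"); its modifier is "autumn mine hawk".
That top-level split, carried through the inner groups, gives [[autumn [mine hawk]] [quarry ladder]].

[[autumn [mine hawk]] [quarry ladder]]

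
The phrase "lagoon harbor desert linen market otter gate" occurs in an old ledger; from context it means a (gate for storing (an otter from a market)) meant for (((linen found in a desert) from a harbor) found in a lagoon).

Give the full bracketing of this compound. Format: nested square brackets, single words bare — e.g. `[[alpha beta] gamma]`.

The outermost head in the paraphrase is "gate" (specifically "market otter gate"), modified by "lagoon harbor desert linen".
Inside "lagoon harbor desert linen": head "linen" (specifically "harbor desert linen"), modifier "lagoon".
Inside "harbor desert linen": head "linen" (specifically "desert linen"), modifier "harbor".
Inside "desert linen": head "linen", modifier "desert".
Inside "market otter gate": head "gate", modifier "market otter".
Inside "market otter": head "otter", modifier "market".
Assembled: [[lagoon [harbor [desert linen]]] [[market otter] gate]].

[[lagoon [harbor [desert linen]]] [[market otter] gate]]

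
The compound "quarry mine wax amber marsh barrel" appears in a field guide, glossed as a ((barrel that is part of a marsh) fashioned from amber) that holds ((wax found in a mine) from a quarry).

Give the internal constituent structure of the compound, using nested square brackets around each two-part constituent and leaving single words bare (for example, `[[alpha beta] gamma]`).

[[quarry [mine wax]] [amber [marsh barrel]]]

Overall it is a kind of barrel (specifically "amber marsh barrel"); the modifier is "quarry mine wax".
"quarry mine wax" → head "wax" (specifically "mine wax"), modifier "quarry".
"mine wax" → head "wax", modifier "mine".
"amber marsh barrel" → head "barrel" (specifically "marsh barrel"), modifier "amber".
"marsh barrel" → head "barrel", modifier "marsh".
Putting it together: [[quarry [mine wax]] [amber [marsh barrel]]].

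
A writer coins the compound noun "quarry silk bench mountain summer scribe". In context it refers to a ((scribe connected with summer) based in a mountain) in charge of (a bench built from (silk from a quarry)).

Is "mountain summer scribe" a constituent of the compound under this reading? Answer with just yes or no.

yes

The paraphrase groups the words so that "mountain summer scribe" is one unit: it corresponds to a single parenthesized sub-phrase.
The full structure is [[[quarry silk] bench] [mountain [summer scribe]]], in which [mountain summer scribe] is a constituent.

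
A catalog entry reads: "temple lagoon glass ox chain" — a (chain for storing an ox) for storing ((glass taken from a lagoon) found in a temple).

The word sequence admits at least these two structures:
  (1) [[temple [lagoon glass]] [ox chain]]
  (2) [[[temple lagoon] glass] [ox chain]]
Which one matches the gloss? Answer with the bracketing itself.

The paraphrase's head is the "chain" part ("ox chain"); its modifier is "temple lagoon glass".
That top-level split, carried through the inner groups, gives [[temple [lagoon glass]] [ox chain]].

[[temple [lagoon glass]] [ox chain]]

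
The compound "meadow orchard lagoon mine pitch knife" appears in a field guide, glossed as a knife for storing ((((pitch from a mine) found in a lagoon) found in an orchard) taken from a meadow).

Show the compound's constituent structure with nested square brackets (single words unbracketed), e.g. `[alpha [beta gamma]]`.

Overall it is a kind of knife; the modifier is "meadow orchard lagoon mine pitch".
Within "meadow orchard lagoon mine pitch", the head is "pitch" (specifically "orchard lagoon mine pitch") and the modifier is "meadow".
Within "orchard lagoon mine pitch", the head is "pitch" (specifically "lagoon mine pitch") and the modifier is "orchard".
Within "lagoon mine pitch", the head is "pitch" (specifically "mine pitch") and the modifier is "lagoon".
Within "mine pitch", the head is "pitch" and the modifier is "mine".
Putting it together: [[meadow [orchard [lagoon [mine pitch]]]] knife].

[[meadow [orchard [lagoon [mine pitch]]]] knife]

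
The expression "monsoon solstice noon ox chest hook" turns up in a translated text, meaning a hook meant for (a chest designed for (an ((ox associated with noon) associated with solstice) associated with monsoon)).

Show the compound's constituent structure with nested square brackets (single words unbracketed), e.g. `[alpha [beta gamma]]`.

The outermost head in the paraphrase is "hook", modified by "monsoon solstice noon ox chest".
Inside "monsoon solstice noon ox chest": head "chest", modifier "monsoon solstice noon ox".
Inside "monsoon solstice noon ox": head "ox" (specifically "solstice noon ox"), modifier "monsoon".
Inside "solstice noon ox": head "ox" (specifically "noon ox"), modifier "solstice".
Inside "noon ox": head "ox", modifier "noon".
So the structure is [[[monsoon [solstice [noon ox]]] chest] hook].

[[[monsoon [solstice [noon ox]]] chest] hook]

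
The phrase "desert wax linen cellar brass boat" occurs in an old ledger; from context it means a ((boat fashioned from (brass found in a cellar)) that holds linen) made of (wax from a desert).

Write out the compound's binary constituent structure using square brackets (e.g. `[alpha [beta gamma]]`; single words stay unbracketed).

The outermost head in the paraphrase is "boat" (specifically "linen cellar brass boat"), modified by "desert wax".
Within "desert wax", the head is "wax" and the modifier is "desert".
Within "linen cellar brass boat", the head is "boat" (specifically "cellar brass boat") and the modifier is "linen".
Within "cellar brass boat", the head is "boat" and the modifier is "cellar brass".
Within "cellar brass", the head is "brass" and the modifier is "cellar".
Putting it together: [[desert wax] [linen [[cellar brass] boat]]].

[[desert wax] [linen [[cellar brass] boat]]]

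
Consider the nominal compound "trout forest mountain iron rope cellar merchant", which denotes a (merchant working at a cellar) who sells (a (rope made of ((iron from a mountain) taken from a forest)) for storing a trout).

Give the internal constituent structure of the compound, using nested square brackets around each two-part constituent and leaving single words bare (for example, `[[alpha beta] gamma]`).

At the top level: head "merchant" (specifically "cellar merchant"); modifier "trout forest mountain iron rope".
"trout forest mountain iron rope" → head "rope" (specifically "forest mountain iron rope"), modifier "trout".
"forest mountain iron rope" → head "rope", modifier "forest mountain iron".
"forest mountain iron" → head "iron" (specifically "mountain iron"), modifier "forest".
"mountain iron" → head "iron", modifier "mountain".
"cellar merchant" → head "merchant", modifier "cellar".
Assembled: [[trout [[forest [mountain iron]] rope]] [cellar merchant]].

[[trout [[forest [mountain iron]] rope]] [cellar merchant]]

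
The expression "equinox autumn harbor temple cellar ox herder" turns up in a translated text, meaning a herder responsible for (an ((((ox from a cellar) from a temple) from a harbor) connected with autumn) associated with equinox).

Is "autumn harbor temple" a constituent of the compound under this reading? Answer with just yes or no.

no

The top-level split is [equinox autumn harbor temple cellar ox] [herder]; the full structure is [[equinox [autumn [harbor [temple [cellar ox]]]]] herder].
"autumn harbor temple" straddles a constituent boundary, so it is not a single unit.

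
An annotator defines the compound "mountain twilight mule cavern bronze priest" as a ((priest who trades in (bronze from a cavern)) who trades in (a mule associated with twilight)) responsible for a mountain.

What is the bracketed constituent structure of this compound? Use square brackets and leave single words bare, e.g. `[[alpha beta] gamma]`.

Whole compound: head "priest" (specifically "twilight mule cavern bronze priest"), modifier "mountain".
Inside "twilight mule cavern bronze priest": head "priest" (specifically "cavern bronze priest"), modifier "twilight mule".
Inside "twilight mule": head "mule", modifier "twilight".
Inside "cavern bronze priest": head "priest", modifier "cavern bronze".
Inside "cavern bronze": head "bronze", modifier "cavern".
Putting it together: [mountain [[twilight mule] [[cavern bronze] priest]]].

[mountain [[twilight mule] [[cavern bronze] priest]]]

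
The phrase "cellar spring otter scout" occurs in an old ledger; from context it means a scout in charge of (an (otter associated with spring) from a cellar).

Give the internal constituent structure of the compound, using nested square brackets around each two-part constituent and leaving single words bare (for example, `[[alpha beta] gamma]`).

[[cellar [spring otter]] scout]

The outermost head in the paraphrase is "scout", modified by "cellar spring otter".
Within "cellar spring otter", the head is "otter" (specifically "spring otter") and the modifier is "cellar".
Within "spring otter", the head is "otter" and the modifier is "spring".
So the structure is [[cellar [spring otter]] scout].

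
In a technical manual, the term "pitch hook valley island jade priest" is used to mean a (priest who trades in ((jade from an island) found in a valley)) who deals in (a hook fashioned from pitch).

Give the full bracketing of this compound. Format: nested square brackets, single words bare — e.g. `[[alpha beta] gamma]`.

The outermost head in the paraphrase is "priest" (specifically "valley island jade priest"), modified by "pitch hook".
Within "pitch hook", the head is "hook" and the modifier is "pitch".
Within "valley island jade priest", the head is "priest" and the modifier is "valley island jade".
Within "valley island jade", the head is "jade" (specifically "island jade") and the modifier is "valley".
Within "island jade", the head is "jade" and the modifier is "island".
Putting it together: [[pitch hook] [[valley [island jade]] priest]].

[[pitch hook] [[valley [island jade]] priest]]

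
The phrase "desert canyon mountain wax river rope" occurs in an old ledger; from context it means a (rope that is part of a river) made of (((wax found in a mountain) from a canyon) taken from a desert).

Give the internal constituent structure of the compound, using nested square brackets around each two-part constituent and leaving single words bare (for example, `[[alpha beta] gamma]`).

[[desert [canyon [mountain wax]]] [river rope]]

Whole compound: head "rope" (specifically "river rope"), modifier "desert canyon mountain wax".
Within "desert canyon mountain wax", the head is "wax" (specifically "canyon mountain wax") and the modifier is "desert".
Within "canyon mountain wax", the head is "wax" (specifically "mountain wax") and the modifier is "canyon".
Within "mountain wax", the head is "wax" and the modifier is "mountain".
Within "river rope", the head is "rope" and the modifier is "river".
Putting it together: [[desert [canyon [mountain wax]]] [river rope]].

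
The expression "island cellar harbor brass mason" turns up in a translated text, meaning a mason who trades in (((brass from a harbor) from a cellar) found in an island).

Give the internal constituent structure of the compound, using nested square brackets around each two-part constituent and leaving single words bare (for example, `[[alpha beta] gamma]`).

[[island [cellar [harbor brass]]] mason]

Overall it is a kind of mason; the modifier is "island cellar harbor brass".
"island cellar harbor brass" → head "brass" (specifically "cellar harbor brass"), modifier "island".
"cellar harbor brass" → head "brass" (specifically "harbor brass"), modifier "cellar".
"harbor brass" → head "brass", modifier "harbor".
Assembled: [[island [cellar [harbor brass]]] mason].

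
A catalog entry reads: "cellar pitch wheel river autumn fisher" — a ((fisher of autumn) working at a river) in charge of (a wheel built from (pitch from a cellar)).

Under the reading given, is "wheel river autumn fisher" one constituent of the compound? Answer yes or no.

no

The top-level split is [cellar pitch wheel] [river autumn fisher]; the full structure is [[[cellar pitch] wheel] [river [autumn fisher]]].
"wheel river autumn fisher" straddles a constituent boundary, so it is not a single unit.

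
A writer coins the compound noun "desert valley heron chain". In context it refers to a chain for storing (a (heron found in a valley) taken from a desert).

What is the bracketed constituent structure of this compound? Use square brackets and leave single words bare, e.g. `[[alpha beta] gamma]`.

Whole compound: head "chain", modifier "desert valley heron".
"desert valley heron" → head "heron" (specifically "valley heron"), modifier "desert".
"valley heron" → head "heron", modifier "valley".
Putting it together: [[desert [valley heron]] chain].

[[desert [valley heron]] chain]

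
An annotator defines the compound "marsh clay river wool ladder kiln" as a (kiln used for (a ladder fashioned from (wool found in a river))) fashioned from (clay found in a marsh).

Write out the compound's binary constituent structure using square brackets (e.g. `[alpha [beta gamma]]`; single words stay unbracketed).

Whole compound: head "kiln" (specifically "river wool ladder kiln"), modifier "marsh clay".
Inside "marsh clay": head "clay", modifier "marsh".
Inside "river wool ladder kiln": head "kiln", modifier "river wool ladder".
Inside "river wool ladder": head "ladder", modifier "river wool".
Inside "river wool": head "wool", modifier "river".
So the structure is [[marsh clay] [[[river wool] ladder] kiln]].

[[marsh clay] [[[river wool] ladder] kiln]]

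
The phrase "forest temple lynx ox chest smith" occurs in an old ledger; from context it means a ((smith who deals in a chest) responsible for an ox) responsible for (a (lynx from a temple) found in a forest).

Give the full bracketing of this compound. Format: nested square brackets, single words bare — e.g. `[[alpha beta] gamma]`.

At the top level: head "smith" (specifically "ox chest smith"); modifier "forest temple lynx".
Within "forest temple lynx", the head is "lynx" (specifically "temple lynx") and the modifier is "forest".
Within "temple lynx", the head is "lynx" and the modifier is "temple".
Within "ox chest smith", the head is "smith" (specifically "chest smith") and the modifier is "ox".
Within "chest smith", the head is "smith" and the modifier is "chest".
So the structure is [[forest [temple lynx]] [ox [chest smith]]].

[[forest [temple lynx]] [ox [chest smith]]]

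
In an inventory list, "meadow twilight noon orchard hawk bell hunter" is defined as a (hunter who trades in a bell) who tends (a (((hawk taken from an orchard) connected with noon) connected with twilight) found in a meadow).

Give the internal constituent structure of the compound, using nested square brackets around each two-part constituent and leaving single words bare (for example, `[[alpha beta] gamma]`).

[[meadow [twilight [noon [orchard hawk]]]] [bell hunter]]

The outermost head in the paraphrase is "hunter" (specifically "bell hunter"), modified by "meadow twilight noon orchard hawk".
Within "meadow twilight noon orchard hawk", the head is "hawk" (specifically "twilight noon orchard hawk") and the modifier is "meadow".
Within "twilight noon orchard hawk", the head is "hawk" (specifically "noon orchard hawk") and the modifier is "twilight".
Within "noon orchard hawk", the head is "hawk" (specifically "orchard hawk") and the modifier is "noon".
Within "orchard hawk", the head is "hawk" and the modifier is "orchard".
Within "bell hunter", the head is "hunter" and the modifier is "bell".
Assembled: [[meadow [twilight [noon [orchard hawk]]]] [bell hunter]].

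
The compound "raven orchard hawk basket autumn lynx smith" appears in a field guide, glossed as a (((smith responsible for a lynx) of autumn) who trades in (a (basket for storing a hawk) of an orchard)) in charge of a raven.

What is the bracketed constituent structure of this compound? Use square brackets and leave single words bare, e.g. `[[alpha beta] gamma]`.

The outermost head in the paraphrase is "smith" (specifically "orchard hawk basket autumn lynx smith"), modified by "raven".
Inside "orchard hawk basket autumn lynx smith": head "smith" (specifically "autumn lynx smith"), modifier "orchard hawk basket".
Inside "orchard hawk basket": head "basket" (specifically "hawk basket"), modifier "orchard".
Inside "hawk basket": head "basket", modifier "hawk".
Inside "autumn lynx smith": head "smith" (specifically "lynx smith"), modifier "autumn".
Inside "lynx smith": head "smith", modifier "lynx".
Putting it together: [raven [[orchard [hawk basket]] [autumn [lynx smith]]]].

[raven [[orchard [hawk basket]] [autumn [lynx smith]]]]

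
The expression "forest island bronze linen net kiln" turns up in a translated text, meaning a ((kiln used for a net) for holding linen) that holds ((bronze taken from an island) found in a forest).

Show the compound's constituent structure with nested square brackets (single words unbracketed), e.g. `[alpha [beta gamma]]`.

[[forest [island bronze]] [linen [net kiln]]]

Whole compound: head "kiln" (specifically "linen net kiln"), modifier "forest island bronze".
"forest island bronze" → head "bronze" (specifically "island bronze"), modifier "forest".
"island bronze" → head "bronze", modifier "island".
"linen net kiln" → head "kiln" (specifically "net kiln"), modifier "linen".
"net kiln" → head "kiln", modifier "net".
Putting it together: [[forest [island bronze]] [linen [net kiln]]].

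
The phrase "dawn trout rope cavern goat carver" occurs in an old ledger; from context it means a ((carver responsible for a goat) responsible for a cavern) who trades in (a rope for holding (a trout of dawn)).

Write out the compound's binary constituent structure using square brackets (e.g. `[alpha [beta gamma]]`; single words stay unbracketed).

The outermost head in the paraphrase is "carver" (specifically "cavern goat carver"), modified by "dawn trout rope".
"dawn trout rope" → head "rope", modifier "dawn trout".
"dawn trout" → head "trout", modifier "dawn".
"cavern goat carver" → head "carver" (specifically "goat carver"), modifier "cavern".
"goat carver" → head "carver", modifier "goat".
Putting it together: [[[dawn trout] rope] [cavern [goat carver]]].

[[[dawn trout] rope] [cavern [goat carver]]]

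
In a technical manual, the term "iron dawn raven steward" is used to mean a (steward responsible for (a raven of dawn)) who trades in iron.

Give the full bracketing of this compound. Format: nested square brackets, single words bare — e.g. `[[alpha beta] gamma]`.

[iron [[dawn raven] steward]]

Overall it is a kind of steward (specifically "dawn raven steward"); the modifier is "iron".
"dawn raven steward" → head "steward", modifier "dawn raven".
"dawn raven" → head "raven", modifier "dawn".
So the structure is [iron [[dawn raven] steward]].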